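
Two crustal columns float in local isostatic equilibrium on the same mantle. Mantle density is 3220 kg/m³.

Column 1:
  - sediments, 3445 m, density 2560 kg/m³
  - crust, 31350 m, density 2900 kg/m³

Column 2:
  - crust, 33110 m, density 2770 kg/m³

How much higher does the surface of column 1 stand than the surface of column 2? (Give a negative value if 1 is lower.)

−806 m

For any compensation level in the mantle, the mantle terms cancel and isostasy reduces to e = (Σt_1 − Σt_2) − (Σ(ρt)_1 − Σ(ρt)_2) / ρ_m.
Σt_1 = 34795 m; Σt_2 = 33110 m; Σ(ρt)_1 = 99734200; Σ(ρt)_2 = 91714700 (in m·kg/m³).
e = (34795 − 33110) − (99734200 − 91714700) / 3220 = −806 m.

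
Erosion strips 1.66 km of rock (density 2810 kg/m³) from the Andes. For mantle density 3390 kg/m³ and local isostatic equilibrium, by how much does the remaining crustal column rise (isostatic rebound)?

Unloading: uplift u = e ρ_c/ρ_m = 1.66 km × 2810/3390 = 1.38 km.

1.38 km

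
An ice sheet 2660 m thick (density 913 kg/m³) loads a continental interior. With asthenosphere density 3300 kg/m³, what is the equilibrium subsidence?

Equating mass per unit area of the two columns: the ice load ρ_ice t is balanced by mantle displaced below, ρ_m s.
s = t ρ_ice / ρ_m = 2660 m × 913/3300 = 736 m.

736 m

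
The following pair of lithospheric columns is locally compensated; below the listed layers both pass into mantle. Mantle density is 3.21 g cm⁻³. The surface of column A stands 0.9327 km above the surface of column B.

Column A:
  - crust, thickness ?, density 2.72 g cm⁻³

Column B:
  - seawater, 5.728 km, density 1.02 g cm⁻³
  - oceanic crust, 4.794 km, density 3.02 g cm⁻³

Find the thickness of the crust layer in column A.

Take the compensation level at the base of the deeper column (depth z_c below the surface of column A) and equate Σ ρ_i t_i down to z_c; mantle fills any gap and the z_c terms cancel.
Column A: x×2.72 + (z_c − 0 − x)×3.21
Column B: 0.9327×0 + 5.728×1.02 + 4.794×3.02 + (z_c − 0.9327 − 10.522)×3.21
The z_c×3.21 term appears on both sides and cancels. Collect the known terms of each column as K = Σ(ρt)_known − 3.21 × (depth of known layers): K_A = 0 − 3.21×0 = 0; K_B = 20.32044 − 3.21×(0.9327 + 10.522) = −16.449147.
Balance: K_A − x×(3.21 − 2.72) = K_B, so x = (K_A − K_B)/(3.21 − 2.72) = 16.4491/0.49 = 33.6 km.

33.6 km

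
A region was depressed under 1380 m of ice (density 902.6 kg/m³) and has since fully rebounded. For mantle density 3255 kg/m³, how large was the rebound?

383 m

Removing the load lets mantle flow back in; uplift u satisfies ρ_ice t = ρ_m u.
u = t ρ_ice/ρ_m = 1380 m × 902.6/3255 = 383 m.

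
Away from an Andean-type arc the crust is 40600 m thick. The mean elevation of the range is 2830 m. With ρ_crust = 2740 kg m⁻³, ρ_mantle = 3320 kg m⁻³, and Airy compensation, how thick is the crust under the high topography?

56800 m

Root depth r = h ρ_c / (ρ_m − ρ_c) = 2830 m × 2740 / 580 = 13370 m.
Total thickness = T + h + r = 40600 m + 2830 m + 13370 m = 56800 m.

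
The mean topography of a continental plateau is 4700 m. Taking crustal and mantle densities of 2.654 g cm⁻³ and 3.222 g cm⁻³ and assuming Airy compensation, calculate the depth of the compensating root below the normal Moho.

In Airy isostatic equilibrium: the weight of the topography is balanced by the buoyancy of the root, ρ_c h = (ρ_m − ρ_c) r.
r = h · ρ_c / (ρ_m − ρ_c) = 4700 m × 2.654 / (3.222 − 2.654) = 22000 m.

22000 m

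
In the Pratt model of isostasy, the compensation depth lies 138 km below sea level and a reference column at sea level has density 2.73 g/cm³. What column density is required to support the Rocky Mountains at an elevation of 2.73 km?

Pratt balance: ρ_ref D = ρ (D + h).
ρ = ρ_ref D/(D + h) = 2.73 × 138 km/(138 km + 2.73 km) = 2.68 g/cm³.

2.68 g/cm³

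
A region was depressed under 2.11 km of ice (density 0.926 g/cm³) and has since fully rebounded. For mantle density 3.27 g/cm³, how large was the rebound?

Removing the load lets mantle flow back in; uplift u satisfies ρ_ice t = ρ_m u.
u = t ρ_ice/ρ_m = 2.11 km × 0.926/3.27 = 0.598 km.

0.598 km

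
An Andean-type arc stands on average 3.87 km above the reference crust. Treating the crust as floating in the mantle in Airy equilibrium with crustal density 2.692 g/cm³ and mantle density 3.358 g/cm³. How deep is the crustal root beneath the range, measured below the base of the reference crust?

15.6 km

For local isostatic compensation: the weight of the topography is balanced by the buoyancy of the root, ρ_c h = (ρ_m − ρ_c) r.
r = h · ρ_c / (ρ_m − ρ_c) = 3.87 km × 2.692 / (3.358 − 2.692) = 15.6 km.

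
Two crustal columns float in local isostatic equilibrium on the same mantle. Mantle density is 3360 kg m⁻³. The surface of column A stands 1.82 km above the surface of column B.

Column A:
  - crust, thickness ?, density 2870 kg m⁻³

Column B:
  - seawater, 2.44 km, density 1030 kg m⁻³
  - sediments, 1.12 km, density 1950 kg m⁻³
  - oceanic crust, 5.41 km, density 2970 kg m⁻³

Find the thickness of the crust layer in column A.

31.6 km

Take the compensation level at the base of the deeper column (depth z_c below the surface of column A) and equate Σ ρ_i t_i down to z_c; mantle fills any gap and the z_c terms cancel.
Column A: x×2870 + (z_c − 0 − x)×3360
Column B: 1.82×0 + 2.44×1030 + 1.12×1950 + 5.41×2970 + (z_c − 1.82 − 8.97)×3360
The z_c×3360 term appears on both sides and cancels. Collect the known terms of each column as K = Σ(ρt)_known − 3360 × (depth of known layers): K_A = 0 − 3360×0 = 0; K_B = 20764.9 − 3360×(1.82 + 8.97) = −15489.5.
Balance: K_A − x×(3360 − 2870) = K_B, so x = (K_A − K_B)/(3360 − 2870) = 15489.5/490 = 31.6 km.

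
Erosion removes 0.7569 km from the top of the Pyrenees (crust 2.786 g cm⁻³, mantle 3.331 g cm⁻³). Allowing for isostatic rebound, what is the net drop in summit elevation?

Rebound u = e ρ_c/ρ_m = 0.7569 km × 2.786/3.331 = 0.6331 km.
Net surface drop = e − u = 0.7569 km − 0.6331 km = e (ρ_m − ρ_c)/ρ_m = 0.124 km.

0.124 km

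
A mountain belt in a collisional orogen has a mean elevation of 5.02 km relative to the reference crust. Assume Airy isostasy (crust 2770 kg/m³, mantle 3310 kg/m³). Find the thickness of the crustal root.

25.8 km

Isostatic balance requires: the weight of the topography is balanced by the buoyancy of the root, ρ_c h = (ρ_m − ρ_c) r.
r = h · ρ_c / (ρ_m − ρ_c) = 5.02 km × 2770 / (3310 − 2770) = 25.8 km.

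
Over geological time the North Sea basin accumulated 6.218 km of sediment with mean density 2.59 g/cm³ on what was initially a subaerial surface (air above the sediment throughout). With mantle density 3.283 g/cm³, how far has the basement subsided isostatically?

Subaerial load: s = t ρ_sed / ρ_m = 6.218 km × 2.59/3.283 = 4.91 km.

4.91 km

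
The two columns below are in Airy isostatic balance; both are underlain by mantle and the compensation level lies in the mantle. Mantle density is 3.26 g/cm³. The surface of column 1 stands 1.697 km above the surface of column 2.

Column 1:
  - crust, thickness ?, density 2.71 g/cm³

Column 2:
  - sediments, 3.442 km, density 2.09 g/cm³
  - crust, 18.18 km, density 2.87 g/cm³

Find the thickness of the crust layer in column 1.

30.3 km

Take the compensation level at the base of the deeper column (depth z_c below the surface of column 1) and equate Σ ρ_i t_i down to z_c; mantle fills any gap and the z_c terms cancel.
Column 1: x×2.71 + (z_c − 0 − x)×3.26
Column 2: 1.697×0 + 3.442×2.09 + 18.18×2.87 + (z_c − 1.697 − 21.622)×3.26
The z_c×3.26 term appears on both sides and cancels. Collect the known terms of each column as K = Σ(ρt)_known − 3.26 × (depth of known layers): K_1 = 0 − 3.26×0 = 0; K_2 = 59.37038 − 3.26×(1.697 + 21.622) = −16.64956.
Balance: K_1 − x×(3.26 − 2.71) = K_2, so x = (K_1 − K_2)/(3.26 − 2.71) = 16.6496/0.55 = 30.3 km.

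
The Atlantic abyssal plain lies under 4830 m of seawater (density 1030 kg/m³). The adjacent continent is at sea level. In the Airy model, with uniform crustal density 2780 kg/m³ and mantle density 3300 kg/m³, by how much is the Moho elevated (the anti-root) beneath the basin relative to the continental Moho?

16300 m

Equating mass per unit area of the two columns: replacing crust with seawater at the top is compensated by replacing crust with mantle at the base: d (ρ_c − ρ_w) = a (ρ_m − ρ_c).
a = d (ρ_c − ρ_w)/(ρ_m − ρ_c) = 4830 m × 1750/520 = 16300 m.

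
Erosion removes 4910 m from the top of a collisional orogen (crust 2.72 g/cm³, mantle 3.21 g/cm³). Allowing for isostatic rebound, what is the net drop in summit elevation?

Rebound u = e ρ_c/ρ_m = 4910 m × 2.72/3.21 = 4160 m.
Net surface drop = e − u = 4910 m − 4160 m = e (ρ_m − ρ_c)/ρ_m = 750 m.

750 m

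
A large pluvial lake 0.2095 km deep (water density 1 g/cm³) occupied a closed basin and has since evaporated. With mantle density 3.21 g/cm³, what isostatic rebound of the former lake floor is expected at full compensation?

u = d ρ_w/ρ_m = 0.2095 km × 1/3.21 = 0.0653 km.

0.0653 km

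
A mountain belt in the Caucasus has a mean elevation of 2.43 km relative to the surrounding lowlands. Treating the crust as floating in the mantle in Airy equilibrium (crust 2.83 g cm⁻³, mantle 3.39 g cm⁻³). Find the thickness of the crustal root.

In Airy isostatic equilibrium: the weight of the topography is balanced by the buoyancy of the root, ρ_c h = (ρ_m − ρ_c) r.
r = h · ρ_c / (ρ_m − ρ_c) = 2.43 km × 2.83 / (3.39 − 2.83) = 12.3 km.

12.3 km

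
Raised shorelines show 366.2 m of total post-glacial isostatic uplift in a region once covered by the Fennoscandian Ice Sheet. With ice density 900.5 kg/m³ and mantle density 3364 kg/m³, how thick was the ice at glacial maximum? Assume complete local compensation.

1370 m

u = t ρ_ice/ρ_m → t = u ρ_m/ρ_ice = 366.2 m × 3364/900.5 = 1370 m.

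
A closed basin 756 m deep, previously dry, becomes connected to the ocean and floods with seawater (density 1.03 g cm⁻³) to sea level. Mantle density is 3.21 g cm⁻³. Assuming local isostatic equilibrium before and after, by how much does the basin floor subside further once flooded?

After flooding the water column is d + s deep. Its weight must equal the weight of mantle displaced by the extra subsidence s: (d + s) ρ_w = s ρ_m.
s = d ρ_w / (ρ_m − ρ_w) = 756 m × 1.03/(3.21 − 1.03) = 357 m.

357 m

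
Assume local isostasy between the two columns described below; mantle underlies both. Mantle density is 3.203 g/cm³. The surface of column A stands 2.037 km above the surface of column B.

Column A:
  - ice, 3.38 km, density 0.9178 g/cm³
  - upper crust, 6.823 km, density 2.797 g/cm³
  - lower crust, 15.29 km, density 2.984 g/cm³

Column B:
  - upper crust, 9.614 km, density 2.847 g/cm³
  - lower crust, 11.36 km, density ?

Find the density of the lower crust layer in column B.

Take the compensation level at the base of the deeper column (depth z_c below the surface of column A) and equate Σ ρ_i t_i down to z_c; mantle fills any gap and the z_c terms cancel.
Column A: 3.38×0.9178 + 6.823×2.797 + 15.29×2.984 + (z_c − 25.493)×3.203
Column B: 2.037×0 + 9.614×2.847 + 11.36×ρ + (z_c − 2.037 − 20.974)×3.203
The z_c×3.203 term appears on both sides and cancels. Collect the known terms of each column as K = Σ(ρt)_known − 3.203 × (depth of known layers): K_A = 67.811455 − 3.203×25.493 = −13.842624; K_B = 27.371058 − 3.203×(2.037 + 20.974) = −46.333175.
Balance: K_A = K_B + 11.36×ρ, so ρ = (K_A − K_B)/11.36 = 32.4906/11.36 = 2.86 g/cm³.

2.86 g/cm³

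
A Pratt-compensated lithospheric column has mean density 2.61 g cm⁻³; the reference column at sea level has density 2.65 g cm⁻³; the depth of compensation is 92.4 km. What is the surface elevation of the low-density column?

1.42 km

ρ_ref D = ρ (D + h) → h = D (ρ_ref − ρ)/ρ.
h = 92.4 km × (2.65 − 2.61)/2.61 = 1.42 km.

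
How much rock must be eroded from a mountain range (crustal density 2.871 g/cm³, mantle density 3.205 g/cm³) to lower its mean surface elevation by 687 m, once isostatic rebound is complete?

Net drop Δ = e − u = e − e ρ_c/ρ_m = e (ρ_m − ρ_c)/ρ_m.
e = Δ ρ_m/(ρ_m − ρ_c) = 687 m × 3.205/0.334 = 6590 m.

6590 m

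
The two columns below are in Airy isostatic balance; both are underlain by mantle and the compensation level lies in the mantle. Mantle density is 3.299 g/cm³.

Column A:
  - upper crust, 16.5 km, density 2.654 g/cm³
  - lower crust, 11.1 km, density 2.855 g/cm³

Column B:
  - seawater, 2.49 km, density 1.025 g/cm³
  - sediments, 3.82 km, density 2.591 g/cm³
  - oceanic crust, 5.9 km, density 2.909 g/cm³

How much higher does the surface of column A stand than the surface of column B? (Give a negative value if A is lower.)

1.49 km

For any compensation level in the mantle, the mantle terms cancel and isostasy reduces to e = (Σt_A − Σt_B) − (Σ(ρt)_A − Σ(ρt)_B) / ρ_m.
Σt_A = 27.6 km; Σt_B = 12.21 km; Σ(ρt)_A = 75.4815; Σ(ρt)_B = 29.61297 (in km·g/cm³).
e = (27.6 − 12.21) − (75.4815 − 29.61297) / 3.299 = 1.49 km.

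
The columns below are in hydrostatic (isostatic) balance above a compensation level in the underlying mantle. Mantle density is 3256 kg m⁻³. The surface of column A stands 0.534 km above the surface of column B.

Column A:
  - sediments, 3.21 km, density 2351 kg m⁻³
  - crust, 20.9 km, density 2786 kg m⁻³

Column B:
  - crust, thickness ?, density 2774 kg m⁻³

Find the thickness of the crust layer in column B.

22.8 km

Take the compensation level at the base of the deeper column (depth z_c below the surface of column A) and equate Σ ρ_i t_i down to z_c; mantle fills any gap and the z_c terms cancel.
Column A: 3.21×2351 + 20.9×2786 + (z_c − 24.11)×3256
Column B: 0.534×0 + x×2774 + (z_c − 0.534 − 0 − x)×3256
The z_c×3256 term appears on both sides and cancels. Collect the known terms of each column as K = Σ(ρt)_known − 3256 × (depth of known layers): K_A = 65774.11 − 3256×24.11 = −12728.05; K_B = 0 − 3256×(0.534 + 0) = −1738.704.
Balance: K_A = K_B − x×(3256 − 2774), so x = (K_B − K_A)/(3256 − 2774) = 10989.3/482 = 22.8 km.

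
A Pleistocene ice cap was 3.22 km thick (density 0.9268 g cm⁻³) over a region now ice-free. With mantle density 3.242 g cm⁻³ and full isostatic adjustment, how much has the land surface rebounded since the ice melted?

0.921 km

Removing the load lets mantle flow back in; uplift u satisfies ρ_ice t = ρ_m u.
u = t ρ_ice/ρ_m = 3.22 km × 0.9268/3.242 = 0.921 km.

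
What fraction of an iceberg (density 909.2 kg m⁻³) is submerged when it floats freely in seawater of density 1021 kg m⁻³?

Submerged fraction = ρ_obj/ρ_fluid = 909.2/1021 = 0.89.

0.89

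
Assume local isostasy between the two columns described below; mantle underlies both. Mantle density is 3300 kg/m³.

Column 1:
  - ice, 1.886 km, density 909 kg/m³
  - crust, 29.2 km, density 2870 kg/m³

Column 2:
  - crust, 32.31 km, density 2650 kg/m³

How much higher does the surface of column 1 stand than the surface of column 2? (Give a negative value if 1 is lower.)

For any compensation level in the mantle, the mantle terms cancel and isostasy reduces to e = (Σt_1 − Σt_2) − (Σ(ρt)_1 − Σ(ρt)_2) / ρ_m.
Σt_1 = 31.086 km; Σt_2 = 32.31 km; Σ(ρt)_1 = 85518.374; Σ(ρt)_2 = 85621.5 (in km·kg/m³).
e = (31.086 − 32.31) − (85518.374 − 85621.5) / 3300 = −1.19 km.

−1.19 km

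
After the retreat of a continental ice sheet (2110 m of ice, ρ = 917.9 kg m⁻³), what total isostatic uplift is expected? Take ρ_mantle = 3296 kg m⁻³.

588 m

Removing the load lets mantle flow back in; uplift u satisfies ρ_ice t = ρ_m u.
u = t ρ_ice/ρ_m = 2110 m × 917.9/3296 = 588 m.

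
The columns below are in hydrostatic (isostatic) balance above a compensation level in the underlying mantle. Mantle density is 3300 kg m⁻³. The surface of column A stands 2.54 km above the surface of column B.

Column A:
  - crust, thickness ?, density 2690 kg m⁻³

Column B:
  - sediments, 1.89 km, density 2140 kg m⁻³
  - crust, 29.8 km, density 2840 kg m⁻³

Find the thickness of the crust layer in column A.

Take the compensation level at the base of the deeper column (depth z_c below the surface of column A) and equate Σ ρ_i t_i down to z_c; mantle fills any gap and the z_c terms cancel.
Column A: x×2690 + (z_c − 0 − x)×3300
Column B: 2.54×0 + 1.89×2140 + 29.8×2840 + (z_c − 2.54 − 31.69)×3300
The z_c×3300 term appears on both sides and cancels. Collect the known terms of each column as K = Σ(ρt)_known − 3300 × (depth of known layers): K_A = 0 − 3300×0 = 0; K_B = 88676.6 − 3300×(2.54 + 31.69) = −24282.4.
Balance: K_A − x×(3300 − 2690) = K_B, so x = (K_A − K_B)/(3300 − 2690) = 24282.4/610 = 39.8 km.

39.8 km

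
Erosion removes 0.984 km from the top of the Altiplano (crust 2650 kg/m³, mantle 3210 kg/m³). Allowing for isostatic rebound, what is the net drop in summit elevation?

0.172 km

Rebound u = e ρ_c/ρ_m = 0.984 km × 2650/3210 = 0.8123 km.
Net surface drop = e − u = 0.984 km − 0.8123 km = e (ρ_m − ρ_c)/ρ_m = 0.172 km.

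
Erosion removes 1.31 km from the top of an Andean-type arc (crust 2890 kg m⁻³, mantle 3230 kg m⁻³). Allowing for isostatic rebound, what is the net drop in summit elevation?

Rebound u = e ρ_c/ρ_m = 1.31 km × 2890/3230 = 1.172 km.
Net surface drop = e − u = 1.31 km − 1.172 km = e (ρ_m − ρ_c)/ρ_m = 0.138 km.

0.138 km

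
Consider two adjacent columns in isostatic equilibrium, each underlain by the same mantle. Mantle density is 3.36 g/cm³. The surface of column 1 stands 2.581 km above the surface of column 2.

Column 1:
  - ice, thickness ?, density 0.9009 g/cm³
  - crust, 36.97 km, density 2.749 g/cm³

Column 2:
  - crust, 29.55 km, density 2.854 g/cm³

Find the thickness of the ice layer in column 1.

0.421 km

Take the compensation level at the base of the deeper column (depth z_c below the surface of column 1) and equate Σ ρ_i t_i down to z_c; mantle fills any gap and the z_c terms cancel.
Column 1: x×0.9009 + 36.97×2.749 + (z_c − 36.97 − x)×3.36
Column 2: 2.581×0 + 29.55×2.854 + (z_c − 2.581 − 29.55)×3.36
The z_c×3.36 term appears on both sides and cancels. Collect the known terms of each column as K = Σ(ρt)_known − 3.36 × (depth of known layers): K_1 = 101.63053 − 3.36×36.97 = −22.58867; K_2 = 84.3357 − 3.36×(2.581 + 29.55) = −23.62446.
Balance: K_1 − x×(3.36 − 0.9009) = K_2, so x = (K_1 − K_2)/(3.36 − 0.9009) = 1.03579/2.4591 = 0.421 km.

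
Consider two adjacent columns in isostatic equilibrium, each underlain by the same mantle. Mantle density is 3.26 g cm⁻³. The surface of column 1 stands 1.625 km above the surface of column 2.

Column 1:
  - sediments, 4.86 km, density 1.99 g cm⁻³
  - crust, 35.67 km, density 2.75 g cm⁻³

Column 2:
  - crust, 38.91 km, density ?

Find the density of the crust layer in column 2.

Take the compensation level at the base of the deeper column (depth z_c below the surface of column 1) and equate Σ ρ_i t_i down to z_c; mantle fills any gap and the z_c terms cancel.
Column 1: 4.86×1.99 + 35.67×2.75 + (z_c − 40.53)×3.26
Column 2: 1.625×0 + 38.91×ρ + (z_c − 1.625 − 38.91)×3.26
The z_c×3.26 term appears on both sides and cancels. Collect the known terms of each column as K = Σ(ρt)_known − 3.26 × (depth of known layers): K_1 = 107.7639 − 3.26×40.53 = −24.3639; K_2 = 0 − 3.26×(1.625 + 38.91) = −132.1441.
Balance: K_1 = K_2 + 38.91×ρ, so ρ = (K_1 − K_2)/38.91 = 107.78/38.91 = 2.77 g cm⁻³.

2.77 g cm⁻³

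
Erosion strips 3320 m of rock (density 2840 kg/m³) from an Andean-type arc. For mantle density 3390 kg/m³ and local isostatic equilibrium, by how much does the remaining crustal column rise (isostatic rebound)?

2780 m

Unloading: uplift u = e ρ_c/ρ_m = 3320 m × 2840/3390 = 2780 m.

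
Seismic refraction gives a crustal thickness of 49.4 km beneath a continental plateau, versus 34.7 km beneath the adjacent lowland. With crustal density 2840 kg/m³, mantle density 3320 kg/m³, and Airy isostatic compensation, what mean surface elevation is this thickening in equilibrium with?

2.13 km

Excess crust Δ = 49.4 km − 34.7 km = 14.7 km, split between elevation h and root r with h + r = Δ.
Airy balance ρ_c h = (ρ_m − ρ_c) r gives r = h ρ_c/(ρ_m − ρ_c), so h (1 + ρ_c/(ρ_m − ρ_c)) = Δ, i.e. h = Δ (ρ_m − ρ_c)/ρ_m.
h = 14.7 km × 480/3320 = 2.13 km.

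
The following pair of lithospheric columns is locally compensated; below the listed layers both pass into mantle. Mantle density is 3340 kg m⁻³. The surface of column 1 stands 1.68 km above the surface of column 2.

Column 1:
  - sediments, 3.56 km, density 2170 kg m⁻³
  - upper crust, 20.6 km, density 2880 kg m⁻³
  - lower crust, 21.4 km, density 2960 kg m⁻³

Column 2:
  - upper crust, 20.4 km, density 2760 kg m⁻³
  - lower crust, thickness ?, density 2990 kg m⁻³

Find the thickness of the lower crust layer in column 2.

12.4 km

Take the compensation level at the base of the deeper column (depth z_c below the surface of column 1) and equate Σ ρ_i t_i down to z_c; mantle fills any gap and the z_c terms cancel.
Column 1: 3.56×2170 + 20.6×2880 + 21.4×2960 + (z_c − 45.56)×3340
Column 2: 1.68×0 + 20.4×2760 + x×2990 + (z_c − 1.68 − 20.4 − x)×3340
The z_c×3340 term appears on both sides and cancels. Collect the known terms of each column as K = Σ(ρt)_known − 3340 × (depth of known layers): K_1 = 130397.2 − 3340×45.56 = −21773.2; K_2 = 56304 − 3340×(1.68 + 20.4) = −17443.2.
Balance: K_1 = K_2 − x×(3340 − 2990), so x = (K_2 − K_1)/(3340 − 2990) = 4330/350 = 12.4 km.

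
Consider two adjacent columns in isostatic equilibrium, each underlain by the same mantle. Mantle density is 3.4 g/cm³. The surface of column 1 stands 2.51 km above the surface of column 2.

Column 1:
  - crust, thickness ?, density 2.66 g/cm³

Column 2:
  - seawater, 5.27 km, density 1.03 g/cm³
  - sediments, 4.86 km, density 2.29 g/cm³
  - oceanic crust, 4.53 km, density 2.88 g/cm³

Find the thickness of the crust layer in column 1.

38.9 km

Take the compensation level at the base of the deeper column (depth z_c below the surface of column 1) and equate Σ ρ_i t_i down to z_c; mantle fills any gap and the z_c terms cancel.
Column 1: x×2.66 + (z_c − 0 − x)×3.4
Column 2: 2.51×0 + 5.27×1.03 + 4.86×2.29 + 4.53×2.88 + (z_c − 2.51 − 14.66)×3.4
The z_c×3.4 term appears on both sides and cancels. Collect the known terms of each column as K = Σ(ρt)_known − 3.4 × (depth of known layers): K_1 = 0 − 3.4×0 = 0; K_2 = 29.6039 − 3.4×(2.51 + 14.66) = −28.7741.
Balance: K_1 − x×(3.4 − 2.66) = K_2, so x = (K_1 − K_2)/(3.4 − 2.66) = 28.7741/0.74 = 38.9 km.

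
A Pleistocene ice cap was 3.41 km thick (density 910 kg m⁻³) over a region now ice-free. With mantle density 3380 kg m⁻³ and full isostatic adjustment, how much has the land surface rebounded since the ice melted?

0.918 km

Removing the load lets mantle flow back in; uplift u satisfies ρ_ice t = ρ_m u.
u = t ρ_ice/ρ_m = 3.41 km × 910/3380 = 0.918 km.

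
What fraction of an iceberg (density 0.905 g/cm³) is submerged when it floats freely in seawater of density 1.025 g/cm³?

88.3%

Submerged fraction = ρ_obj/ρ_fluid = 0.905/1.025 = 88.3%.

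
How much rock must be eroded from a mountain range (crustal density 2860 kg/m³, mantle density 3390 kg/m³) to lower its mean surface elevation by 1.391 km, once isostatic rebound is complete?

Net drop Δ = e − u = e − e ρ_c/ρ_m = e (ρ_m − ρ_c)/ρ_m.
e = Δ ρ_m/(ρ_m − ρ_c) = 1.391 km × 3390/530 = 8.9 km.

8.9 km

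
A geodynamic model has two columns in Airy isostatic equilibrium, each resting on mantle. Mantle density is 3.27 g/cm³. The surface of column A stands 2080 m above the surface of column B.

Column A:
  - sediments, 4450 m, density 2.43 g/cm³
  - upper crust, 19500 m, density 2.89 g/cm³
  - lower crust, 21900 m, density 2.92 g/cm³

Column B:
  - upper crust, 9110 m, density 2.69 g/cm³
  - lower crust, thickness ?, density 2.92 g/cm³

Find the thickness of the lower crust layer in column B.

Take the compensation level at the base of the deeper column (depth z_c below the surface of column A) and equate Σ ρ_i t_i down to z_c; mantle fills any gap and the z_c terms cancel.
Column A: 4450×2.43 + 19500×2.89 + 21900×2.92 + (z_c − 45850)×3.27
Column B: 2080×0 + 9110×2.69 + x×2.92 + (z_c − 2080 − 9110 − x)×3.27
The z_c×3.27 term appears on both sides and cancels. Collect the known terms of each column as K = Σ(ρt)_known − 3.27 × (depth of known layers): K_A = 131116.5 − 3.27×45850 = −18813; K_B = 24505.9 − 3.27×(2080 + 9110) = −12085.4.
Balance: K_A = K_B − x×(3.27 − 2.92), so x = (K_B − K_A)/(3.27 − 2.92) = 6727.6/0.35 = 19200 m.

19200 m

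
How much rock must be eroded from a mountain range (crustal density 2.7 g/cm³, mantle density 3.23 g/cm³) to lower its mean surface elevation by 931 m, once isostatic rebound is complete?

Net drop Δ = e − u = e − e ρ_c/ρ_m = e (ρ_m − ρ_c)/ρ_m.
e = Δ ρ_m/(ρ_m − ρ_c) = 931 m × 3.23/0.53 = 5670 m.

5670 m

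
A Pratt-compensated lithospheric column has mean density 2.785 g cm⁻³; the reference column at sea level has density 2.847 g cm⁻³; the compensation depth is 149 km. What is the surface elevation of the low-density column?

ρ_ref D = ρ (D + h) → h = D (ρ_ref − ρ)/ρ.
h = 149 km × (2.847 − 2.785)/2.785 = 3.32 km.

3.32 km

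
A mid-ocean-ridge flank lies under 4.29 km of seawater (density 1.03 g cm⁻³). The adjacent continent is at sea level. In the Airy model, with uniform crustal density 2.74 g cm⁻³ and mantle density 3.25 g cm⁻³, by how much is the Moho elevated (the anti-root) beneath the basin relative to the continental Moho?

14.4 km

For local isostatic compensation: replacing crust with seawater at the top is compensated by replacing crust with mantle at the base: d (ρ_c − ρ_w) = a (ρ_m − ρ_c).
a = d (ρ_c − ρ_w)/(ρ_m − ρ_c) = 4.29 km × 1.71/0.51 = 14.4 km.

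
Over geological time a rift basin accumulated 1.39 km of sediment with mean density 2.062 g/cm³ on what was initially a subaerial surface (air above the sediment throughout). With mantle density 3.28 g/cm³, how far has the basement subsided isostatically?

Subaerial load: s = t ρ_sed / ρ_m = 1.39 km × 2.062/3.28 = 0.874 km.

0.874 km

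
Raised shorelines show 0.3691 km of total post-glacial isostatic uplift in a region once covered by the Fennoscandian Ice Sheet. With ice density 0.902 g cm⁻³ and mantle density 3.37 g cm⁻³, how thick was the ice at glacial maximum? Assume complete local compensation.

1.38 km

u = t ρ_ice/ρ_m → t = u ρ_m/ρ_ice = 0.3691 km × 3.37/0.902 = 1.38 km.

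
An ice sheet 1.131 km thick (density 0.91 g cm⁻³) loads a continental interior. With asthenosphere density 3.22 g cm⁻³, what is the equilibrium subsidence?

In Airy isostatic equilibrium: the ice load ρ_ice t is balanced by mantle displaced below, ρ_m s.
s = t ρ_ice / ρ_m = 1.131 km × 0.91/3.22 = 0.32 km.

0.32 km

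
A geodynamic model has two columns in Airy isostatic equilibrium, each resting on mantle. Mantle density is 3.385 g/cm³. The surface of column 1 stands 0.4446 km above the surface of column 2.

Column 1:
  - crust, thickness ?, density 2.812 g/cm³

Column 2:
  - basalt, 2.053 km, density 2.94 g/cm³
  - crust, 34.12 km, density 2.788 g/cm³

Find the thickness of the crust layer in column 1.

39.8 km

Take the compensation level at the base of the deeper column (depth z_c below the surface of column 1) and equate Σ ρ_i t_i down to z_c; mantle fills any gap and the z_c terms cancel.
Column 1: x×2.812 + (z_c − 0 − x)×3.385
Column 2: 0.4446×0 + 2.053×2.94 + 34.12×2.788 + (z_c − 0.4446 − 36.173)×3.385
The z_c×3.385 term appears on both sides and cancels. Collect the known terms of each column as K = Σ(ρt)_known − 3.385 × (depth of known layers): K_1 = 0 − 3.385×0 = 0; K_2 = 101.16238 − 3.385×(0.4446 + 36.173) = −22.788196.
Balance: K_1 − x×(3.385 − 2.812) = K_2, so x = (K_1 − K_2)/(3.385 − 2.812) = 22.7882/0.573 = 39.8 km.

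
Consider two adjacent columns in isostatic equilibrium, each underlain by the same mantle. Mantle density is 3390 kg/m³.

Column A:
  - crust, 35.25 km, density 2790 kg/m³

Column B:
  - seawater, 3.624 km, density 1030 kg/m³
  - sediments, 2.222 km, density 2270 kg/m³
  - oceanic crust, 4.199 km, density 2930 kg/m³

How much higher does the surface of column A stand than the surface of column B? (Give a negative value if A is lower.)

For any compensation level in the mantle, the mantle terms cancel and isostasy reduces to e = (Σt_A − Σt_B) − (Σ(ρt)_A − Σ(ρt)_B) / ρ_m.
Σt_A = 35.25 km; Σt_B = 10.045 km; Σ(ρt)_A = 98347.5; Σ(ρt)_B = 21079.73 (in km·kg/m³).
e = (35.25 − 10.045) − (98347.5 − 21079.73) / 3390 = 2.41 km.

2.41 km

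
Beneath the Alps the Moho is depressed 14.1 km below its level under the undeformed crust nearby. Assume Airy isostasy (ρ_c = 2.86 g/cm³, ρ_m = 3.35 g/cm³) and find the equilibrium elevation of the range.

2.42 km

In Airy isostatic equilibrium: ρ_c h = (ρ_m − ρ_c) r.
h = r (ρ_m − ρ_c) / ρ_c = 14.1 km × (3.35 − 2.86) / 2.86 = 2.42 km.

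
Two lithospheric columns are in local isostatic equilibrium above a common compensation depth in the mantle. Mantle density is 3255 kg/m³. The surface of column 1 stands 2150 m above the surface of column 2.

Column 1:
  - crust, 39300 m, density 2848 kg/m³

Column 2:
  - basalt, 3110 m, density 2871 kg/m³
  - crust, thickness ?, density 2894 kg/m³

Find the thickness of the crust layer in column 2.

Take the compensation level at the base of the deeper column (depth z_c below the surface of column 1) and equate Σ ρ_i t_i down to z_c; mantle fills any gap and the z_c terms cancel.
Column 1: 39300×2848 + (z_c − 39300)×3255
Column 2: 2150×0 + 3110×2871 + x×2894 + (z_c − 2150 − 3110 − x)×3255
The z_c×3255 term appears on both sides and cancels. Collect the known terms of each column as K = Σ(ρt)_known − 3255 × (depth of known layers): K_1 = 111926400 − 3255×39300 = −15995100; K_2 = 8928810 − 3255×(2150 + 3110) = −8192490.
Balance: K_1 = K_2 − x×(3255 − 2894), so x = (K_2 − K_1)/(3255 − 2894) = 7802610/361 = 21600 m.

21600 m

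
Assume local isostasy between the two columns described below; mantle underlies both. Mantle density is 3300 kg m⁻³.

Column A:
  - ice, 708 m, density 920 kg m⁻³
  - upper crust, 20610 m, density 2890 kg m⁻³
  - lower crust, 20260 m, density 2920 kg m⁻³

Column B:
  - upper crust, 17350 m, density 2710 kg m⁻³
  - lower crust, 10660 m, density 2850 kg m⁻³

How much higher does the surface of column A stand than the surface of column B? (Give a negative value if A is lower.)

For any compensation level in the mantle, the mantle terms cancel and isostasy reduces to e = (Σt_A − Σt_B) − (Σ(ρt)_A − Σ(ρt)_B) / ρ_m.
Σt_A = 41578 m; Σt_B = 28010 m; Σ(ρt)_A = 119373460; Σ(ρt)_B = 77399500 (in m·kg m⁻³).
e = (41578 − 28010) − (119373460 − 77399500) / 3300 = 849 m.

849 m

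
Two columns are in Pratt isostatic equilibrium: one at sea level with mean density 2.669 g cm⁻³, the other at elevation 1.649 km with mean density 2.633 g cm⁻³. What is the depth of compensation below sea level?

121 km

ρ_ref D = ρ (D + h) → D (ρ_ref − ρ) = ρ h.
D = ρ h/(ρ_ref − ρ) = 2.633 × 1.649 km/(2.669 − 2.633) = 121 km.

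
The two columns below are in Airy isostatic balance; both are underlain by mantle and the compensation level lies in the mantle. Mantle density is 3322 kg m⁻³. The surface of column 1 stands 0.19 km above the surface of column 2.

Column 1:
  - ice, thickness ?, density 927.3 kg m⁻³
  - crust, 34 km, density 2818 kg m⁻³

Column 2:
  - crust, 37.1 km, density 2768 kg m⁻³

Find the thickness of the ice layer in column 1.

1.69 km

Take the compensation level at the base of the deeper column (depth z_c below the surface of column 1) and equate Σ ρ_i t_i down to z_c; mantle fills any gap and the z_c terms cancel.
Column 1: x×927.3 + 34×2818 + (z_c − 34 − x)×3322
Column 2: 0.19×0 + 37.1×2768 + (z_c − 0.19 − 37.1)×3322
The z_c×3322 term appears on both sides and cancels. Collect the known terms of each column as K = Σ(ρt)_known − 3322 × (depth of known layers): K_1 = 95812 − 3322×34 = −17136; K_2 = 102692.8 − 3322×(0.19 + 37.1) = −21184.58.
Balance: K_1 − x×(3322 − 927.3) = K_2, so x = (K_1 − K_2)/(3322 − 927.3) = 4048.58/2394.7 = 1.69 km.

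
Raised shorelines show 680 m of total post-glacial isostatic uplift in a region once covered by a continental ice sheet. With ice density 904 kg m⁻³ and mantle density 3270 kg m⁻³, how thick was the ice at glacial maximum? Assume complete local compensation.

u = t ρ_ice/ρ_m → t = u ρ_m/ρ_ice = 680 m × 3270/904 = 2460 m.

2460 m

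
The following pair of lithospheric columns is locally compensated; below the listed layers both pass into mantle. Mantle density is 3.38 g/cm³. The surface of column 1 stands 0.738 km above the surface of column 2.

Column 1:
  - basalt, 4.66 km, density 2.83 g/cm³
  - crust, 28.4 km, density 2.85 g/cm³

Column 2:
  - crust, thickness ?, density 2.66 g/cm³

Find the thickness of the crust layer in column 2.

21 km

Take the compensation level at the base of the deeper column (depth z_c below the surface of column 1) and equate Σ ρ_i t_i down to z_c; mantle fills any gap and the z_c terms cancel.
Column 1: 4.66×2.83 + 28.4×2.85 + (z_c − 33.06)×3.38
Column 2: 0.738×0 + x×2.66 + (z_c − 0.738 − 0 − x)×3.38
The z_c×3.38 term appears on both sides and cancels. Collect the known terms of each column as K = Σ(ρt)_known − 3.38 × (depth of known layers): K_1 = 94.1278 − 3.38×33.06 = −17.615; K_2 = 0 − 3.38×(0.738 + 0) = −2.49444.
Balance: K_1 = K_2 − x×(3.38 − 2.66), so x = (K_2 − K_1)/(3.38 − 2.66) = 15.1206/0.72 = 21 km.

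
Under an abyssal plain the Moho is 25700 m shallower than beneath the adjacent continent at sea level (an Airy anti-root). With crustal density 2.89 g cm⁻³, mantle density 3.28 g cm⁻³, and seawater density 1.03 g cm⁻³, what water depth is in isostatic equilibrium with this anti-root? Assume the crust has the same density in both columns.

5390 m

Replacing a thickness d of crust by seawater at the top must be balanced by replacing crust with mantle at the base: d (ρ_c − ρ_w) = a (ρ_m − ρ_c).
d = a (ρ_m − ρ_c)/(ρ_c − ρ_w) = 25700 m × 0.39/1.86 = 5390 m.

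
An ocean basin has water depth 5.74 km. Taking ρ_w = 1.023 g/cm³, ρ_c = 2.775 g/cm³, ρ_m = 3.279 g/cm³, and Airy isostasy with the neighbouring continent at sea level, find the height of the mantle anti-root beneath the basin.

For local isostatic compensation: replacing crust with seawater at the top is compensated by replacing crust with mantle at the base: d (ρ_c − ρ_w) = a (ρ_m − ρ_c).
a = d (ρ_c − ρ_w)/(ρ_m − ρ_c) = 5.74 km × 1.752/0.504 = 20 km.

20 km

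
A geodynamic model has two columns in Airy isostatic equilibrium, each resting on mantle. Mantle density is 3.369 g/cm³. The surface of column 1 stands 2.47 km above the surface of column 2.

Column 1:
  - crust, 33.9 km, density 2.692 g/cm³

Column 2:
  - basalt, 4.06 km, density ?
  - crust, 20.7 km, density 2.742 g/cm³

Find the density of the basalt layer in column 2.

2.96 g/cm³

Take the compensation level at the base of the deeper column (depth z_c below the surface of column 1) and equate Σ ρ_i t_i down to z_c; mantle fills any gap and the z_c terms cancel.
Column 1: 33.9×2.692 + (z_c − 33.9)×3.369
Column 2: 2.47×0 + 4.06×ρ + 20.7×2.742 + (z_c − 2.47 − 24.76)×3.369
The z_c×3.369 term appears on both sides and cancels. Collect the known terms of each column as K = Σ(ρt)_known − 3.369 × (depth of known layers): K_1 = 91.2588 − 3.369×33.9 = −22.9503; K_2 = 56.7594 − 3.369×(2.47 + 24.76) = −34.97847.
Balance: K_1 = K_2 + 4.06×ρ, so ρ = (K_1 − K_2)/4.06 = 12.0282/4.06 = 2.96 g/cm³.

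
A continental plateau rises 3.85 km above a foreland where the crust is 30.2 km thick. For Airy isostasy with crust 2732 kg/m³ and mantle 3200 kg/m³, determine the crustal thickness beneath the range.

56.5 km

Root depth r = h ρ_c / (ρ_m − ρ_c) = 3.85 km × 2732 / 468 = 22.47 km.
Total thickness = T + h + r = 30.2 km + 3.85 km + 22.47 km = 56.5 km.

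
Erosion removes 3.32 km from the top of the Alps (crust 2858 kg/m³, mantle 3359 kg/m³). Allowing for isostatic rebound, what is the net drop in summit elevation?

Rebound u = e ρ_c/ρ_m = 3.32 km × 2858/3359 = 2.825 km.
Net surface drop = e − u = 3.32 km − 2.825 km = e (ρ_m − ρ_c)/ρ_m = 0.495 km.

0.495 km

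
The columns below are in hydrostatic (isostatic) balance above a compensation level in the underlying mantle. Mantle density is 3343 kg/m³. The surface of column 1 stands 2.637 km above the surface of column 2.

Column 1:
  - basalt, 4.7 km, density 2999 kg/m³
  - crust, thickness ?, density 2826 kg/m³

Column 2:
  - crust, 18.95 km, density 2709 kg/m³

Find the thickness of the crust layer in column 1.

Take the compensation level at the base of the deeper column (depth z_c below the surface of column 1) and equate Σ ρ_i t_i down to z_c; mantle fills any gap and the z_c terms cancel.
Column 1: 4.7×2999 + x×2826 + (z_c − 4.7 − x)×3343
Column 2: 2.637×0 + 18.95×2709 + (z_c − 2.637 − 18.95)×3343
The z_c×3343 term appears on both sides and cancels. Collect the known terms of each column as K = Σ(ρt)_known − 3343 × (depth of known layers): K_1 = 14095.3 − 3343×4.7 = −1616.8; K_2 = 51335.55 − 3343×(2.637 + 18.95) = −20829.791.
Balance: K_1 − x×(3343 − 2826) = K_2, so x = (K_1 − K_2)/(3343 − 2826) = 19213/517 = 37.2 km.

37.2 km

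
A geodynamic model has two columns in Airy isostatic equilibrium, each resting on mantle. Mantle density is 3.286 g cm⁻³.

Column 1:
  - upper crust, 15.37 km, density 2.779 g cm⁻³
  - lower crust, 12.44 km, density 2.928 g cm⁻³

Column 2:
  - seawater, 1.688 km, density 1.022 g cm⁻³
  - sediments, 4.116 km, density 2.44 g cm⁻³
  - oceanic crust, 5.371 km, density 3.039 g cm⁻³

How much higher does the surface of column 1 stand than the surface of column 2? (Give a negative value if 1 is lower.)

1.1 km

For any compensation level in the mantle, the mantle terms cancel and isostasy reduces to e = (Σt_1 − Σt_2) − (Σ(ρt)_1 − Σ(ρt)_2) / ρ_m.
Σt_1 = 27.81 km; Σt_2 = 11.175 km; Σ(ρt)_1 = 79.13755; Σ(ρt)_2 = 28.090645 (in km·g cm⁻³).
e = (27.81 − 11.175) − (79.13755 − 28.090645) / 3.286 = 1.1 km.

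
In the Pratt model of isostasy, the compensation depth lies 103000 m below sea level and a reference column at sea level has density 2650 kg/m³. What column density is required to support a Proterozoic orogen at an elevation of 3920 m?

Pratt balance: ρ_ref D = ρ (D + h).
ρ = ρ_ref D/(D + h) = 2650 × 103000 m/(103000 m + 3920 m) = 2550 kg/m³.

2550 kg/m³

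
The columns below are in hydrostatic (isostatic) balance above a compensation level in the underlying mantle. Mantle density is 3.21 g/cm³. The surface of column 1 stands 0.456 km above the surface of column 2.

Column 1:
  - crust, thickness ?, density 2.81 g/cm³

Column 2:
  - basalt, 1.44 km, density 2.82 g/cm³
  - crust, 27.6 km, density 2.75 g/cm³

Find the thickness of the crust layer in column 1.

36.8 km

Take the compensation level at the base of the deeper column (depth z_c below the surface of column 1) and equate Σ ρ_i t_i down to z_c; mantle fills any gap and the z_c terms cancel.
Column 1: x×2.81 + (z_c − 0 − x)×3.21
Column 2: 0.456×0 + 1.44×2.82 + 27.6×2.75 + (z_c − 0.456 − 29.04)×3.21
The z_c×3.21 term appears on both sides and cancels. Collect the known terms of each column as K = Σ(ρt)_known − 3.21 × (depth of known layers): K_1 = 0 − 3.21×0 = 0; K_2 = 79.9608 − 3.21×(0.456 + 29.04) = −14.72136.
Balance: K_1 − x×(3.21 − 2.81) = K_2, so x = (K_1 − K_2)/(3.21 − 2.81) = 14.7214/0.4 = 36.8 km.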